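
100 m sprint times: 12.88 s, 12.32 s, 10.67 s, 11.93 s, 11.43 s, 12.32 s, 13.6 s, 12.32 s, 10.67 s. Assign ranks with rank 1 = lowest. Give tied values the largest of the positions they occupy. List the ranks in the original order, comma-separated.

8, 7, 2, 4, 3, 7, 9, 7, 2

Sorted (ascending): 10.67, 10.67, 11.43, 11.93, 12.32, 12.32, 12.32, 12.88, 13.6
The 2 values of 10.67 occupy positions 1–2 → each gets rank 2.
The 3 values of 12.32 occupy positions 5–7 → each gets rank 7.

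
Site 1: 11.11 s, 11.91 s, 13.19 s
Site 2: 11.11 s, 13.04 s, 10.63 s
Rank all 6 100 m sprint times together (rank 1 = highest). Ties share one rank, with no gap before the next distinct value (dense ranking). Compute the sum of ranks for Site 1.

Sorted (descending): 13.19, 13.04, 11.91, 11.11, 11.11, 10.63
The 2 values of 11.11 share dense rank 4.
Remaining distinct values take the next consecutive integers.
Site 1 values → pooled ranks: 11.11→4, 11.91→3, 13.19→1
Rank sum = 4 + 3 + 1 = 8

8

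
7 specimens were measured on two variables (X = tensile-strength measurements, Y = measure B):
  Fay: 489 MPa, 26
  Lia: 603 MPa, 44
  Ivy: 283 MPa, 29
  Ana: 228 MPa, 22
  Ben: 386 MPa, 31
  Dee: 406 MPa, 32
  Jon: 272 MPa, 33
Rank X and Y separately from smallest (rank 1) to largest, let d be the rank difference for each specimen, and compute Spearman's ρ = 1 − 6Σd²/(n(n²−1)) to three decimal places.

0.429

Ranks of variable 1: 6, 7, 3, 1, 4, 5, 2
Ranks of variable 2: 2, 7, 3, 1, 4, 5, 6
d = r₁ − r₂: 4, 0, 0, 0, 0, 0, -4
d²: 16, 0, 0, 0, 0, 0, 16; Σd² = 32
ρ = 1 − 6·32/(7·48) = 1 − 192/336 = 0.429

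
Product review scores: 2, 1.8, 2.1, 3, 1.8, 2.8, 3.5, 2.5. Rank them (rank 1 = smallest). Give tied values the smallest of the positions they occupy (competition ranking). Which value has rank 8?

3.5

Sorted (ascending): 1.8, 1.8, 2, 2.1, 2.5, 2.8, 3, 3.5
The 2 values of 1.8 occupy positions 1–2 → each gets rank 1.
Rank 8 → value 3.5.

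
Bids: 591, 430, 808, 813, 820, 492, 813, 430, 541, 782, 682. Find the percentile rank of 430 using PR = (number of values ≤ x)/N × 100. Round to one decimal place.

18.2

N = 11.
Strictly below 430: 0. Equal to 430: 2.
PR = 2/11 × 100 = 18.2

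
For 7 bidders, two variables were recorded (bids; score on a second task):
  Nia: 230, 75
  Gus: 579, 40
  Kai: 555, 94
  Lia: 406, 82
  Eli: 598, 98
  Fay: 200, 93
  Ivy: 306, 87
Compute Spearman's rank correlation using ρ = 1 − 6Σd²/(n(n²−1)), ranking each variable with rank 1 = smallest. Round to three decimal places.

Ranks of variable 1: 2, 6, 5, 4, 7, 1, 3
Ranks of variable 2: 2, 1, 6, 3, 7, 5, 4
d = r₁ − r₂: 0, 5, -1, 1, 0, -4, -1
d²: 0, 25, 1, 1, 0, 16, 1; Σd² = 44
ρ = 1 − 6·44/(7·48) = 1 − 264/336 = 0.214

0.214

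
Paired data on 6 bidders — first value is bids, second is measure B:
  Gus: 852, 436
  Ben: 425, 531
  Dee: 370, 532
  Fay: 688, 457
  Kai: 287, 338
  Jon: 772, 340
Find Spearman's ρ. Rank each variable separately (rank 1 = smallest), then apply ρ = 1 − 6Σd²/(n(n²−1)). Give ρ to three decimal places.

Ranks of variable 1: 6, 3, 2, 4, 1, 5
Ranks of variable 2: 3, 5, 6, 4, 1, 2
d = r₁ − r₂: 3, -2, -4, 0, 0, 3
d²: 9, 4, 16, 0, 0, 9; Σd² = 38
ρ = 1 − 6·38/(6·35) = 1 − 228/210 = -0.086

-0.086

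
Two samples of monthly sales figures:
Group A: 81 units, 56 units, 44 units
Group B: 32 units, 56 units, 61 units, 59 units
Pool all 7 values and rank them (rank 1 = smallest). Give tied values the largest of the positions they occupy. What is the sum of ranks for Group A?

13

Sorted (ascending): 32, 44, 56, 56, 59, 61, 81
The 2 values of 56 occupy positions 3–4 → each gets rank 4.
Group A values → pooled ranks: 81→7, 56→4, 44→2
Rank sum = 7 + 4 + 2 = 13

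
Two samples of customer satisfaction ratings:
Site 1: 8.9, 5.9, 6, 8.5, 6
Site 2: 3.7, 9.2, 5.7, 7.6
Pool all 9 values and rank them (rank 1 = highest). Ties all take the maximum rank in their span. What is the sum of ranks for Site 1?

Sorted (descending): 9.2, 8.9, 8.5, 7.6, 6, 6, 5.9, 5.7, 3.7
The 2 values of 6 occupy positions 5–6 → each gets rank 6.
Site 1 values → pooled ranks: 8.9→2, 5.9→7, 6→6, 8.5→3, 6→6
Rank sum = 2 + 7 + 6 + 3 + 6 = 24

24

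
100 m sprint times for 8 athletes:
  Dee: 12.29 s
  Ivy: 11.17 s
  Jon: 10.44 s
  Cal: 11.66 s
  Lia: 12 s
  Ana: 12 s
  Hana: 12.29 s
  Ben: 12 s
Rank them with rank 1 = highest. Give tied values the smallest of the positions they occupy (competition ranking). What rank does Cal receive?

6

Sorted (descending): 12.29, 12.29, 12, 12, 12, 11.66, 11.17, 10.44
The 2 values of 12.29 occupy positions 1–2 → each gets rank 1.
The 3 values of 12 occupy positions 3–5 → each gets rank 3.
Cal has value 11.66 s → rank 6.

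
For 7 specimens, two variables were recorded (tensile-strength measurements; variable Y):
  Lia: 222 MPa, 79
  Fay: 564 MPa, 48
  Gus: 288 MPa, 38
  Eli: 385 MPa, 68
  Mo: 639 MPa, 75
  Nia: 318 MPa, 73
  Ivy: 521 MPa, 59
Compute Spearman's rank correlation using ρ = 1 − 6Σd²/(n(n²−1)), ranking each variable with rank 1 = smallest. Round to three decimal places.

Ranks of variable 1: 1, 6, 2, 4, 7, 3, 5
Ranks of variable 2: 7, 2, 1, 4, 6, 5, 3
d = r₁ − r₂: -6, 4, 1, 0, 1, -2, 2
d²: 36, 16, 1, 0, 1, 4, 4; Σd² = 62
ρ = 1 − 6·62/(7·48) = 1 − 372/336 = -0.107

-0.107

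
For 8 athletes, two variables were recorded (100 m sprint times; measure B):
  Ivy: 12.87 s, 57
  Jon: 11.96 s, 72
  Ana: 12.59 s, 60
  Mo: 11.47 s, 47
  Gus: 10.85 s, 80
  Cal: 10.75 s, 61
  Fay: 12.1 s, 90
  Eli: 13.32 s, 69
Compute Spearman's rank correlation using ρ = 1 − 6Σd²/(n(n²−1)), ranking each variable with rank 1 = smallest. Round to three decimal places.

Ranks of variable 1: 7, 4, 6, 3, 2, 1, 5, 8
Ranks of variable 2: 2, 6, 3, 1, 7, 4, 8, 5
d = r₁ − r₂: 5, -2, 3, 2, -5, -3, -3, 3
d²: 25, 4, 9, 4, 25, 9, 9, 9; Σd² = 94
ρ = 1 − 6·94/(8·63) = 1 − 564/504 = -0.119

-0.119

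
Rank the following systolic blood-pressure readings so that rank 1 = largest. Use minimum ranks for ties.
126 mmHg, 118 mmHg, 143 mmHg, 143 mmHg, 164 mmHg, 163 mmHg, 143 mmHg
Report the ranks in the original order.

Sorted (descending): 164, 163, 143, 143, 143, 126, 118
The 3 values of 143 occupy positions 3–5 → each gets rank 3.

6, 7, 3, 3, 1, 2, 3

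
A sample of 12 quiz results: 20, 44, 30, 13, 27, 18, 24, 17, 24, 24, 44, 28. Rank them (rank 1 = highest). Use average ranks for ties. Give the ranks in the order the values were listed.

9, 1.5, 3, 12, 5, 10, 7, 11, 7, 7, 1.5, 4

Sorted (descending): 44, 44, 30, 28, 27, 24, 24, 24, 20, 18, 17, 13
The 2 values of 44 occupy positions 1–2 → average rank (1+2)/2 = 1.5.
The 3 values of 24 occupy positions 6–8 → average rank 7.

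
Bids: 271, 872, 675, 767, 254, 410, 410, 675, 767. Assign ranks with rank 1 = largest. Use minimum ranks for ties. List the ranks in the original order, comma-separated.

Sorted (descending): 872, 767, 767, 675, 675, 410, 410, 271, 254
The 2 values of 767 occupy positions 2–3 → each gets rank 2.
The 2 values of 675 occupy positions 4–5 → each gets rank 4.
The 2 values of 410 occupy positions 6–7 → each gets rank 6.

8, 1, 4, 2, 9, 6, 6, 4, 2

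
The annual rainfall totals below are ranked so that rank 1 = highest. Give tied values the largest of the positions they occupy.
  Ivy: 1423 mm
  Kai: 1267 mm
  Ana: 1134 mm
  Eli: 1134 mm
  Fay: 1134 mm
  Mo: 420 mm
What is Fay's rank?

Sorted (descending): 1423, 1267, 1134, 1134, 1134, 420
The 3 values of 1134 occupy positions 3–5 → each gets rank 5.
Fay has value 1134 mm → rank 5.

5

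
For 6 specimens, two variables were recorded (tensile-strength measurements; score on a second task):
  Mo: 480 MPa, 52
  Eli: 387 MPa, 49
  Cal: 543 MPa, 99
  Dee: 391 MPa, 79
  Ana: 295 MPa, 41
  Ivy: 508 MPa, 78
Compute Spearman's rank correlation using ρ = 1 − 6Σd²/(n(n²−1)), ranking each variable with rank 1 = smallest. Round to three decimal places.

0.829

Ranks of variable 1: 4, 2, 6, 3, 1, 5
Ranks of variable 2: 3, 2, 6, 5, 1, 4
d = r₁ − r₂: 1, 0, 0, -2, 0, 1
d²: 1, 0, 0, 4, 0, 1; Σd² = 6
ρ = 1 − 6·6/(6·35) = 1 − 36/210 = 0.829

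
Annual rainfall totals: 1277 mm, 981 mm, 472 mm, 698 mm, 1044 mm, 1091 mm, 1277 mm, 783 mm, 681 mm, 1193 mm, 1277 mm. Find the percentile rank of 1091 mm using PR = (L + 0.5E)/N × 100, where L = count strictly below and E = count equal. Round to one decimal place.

59.1

N = 11.
Strictly below 1091: 6. Equal to 1091: 1.
PR = (6 + 0.5·1)/11 × 100 = 59.1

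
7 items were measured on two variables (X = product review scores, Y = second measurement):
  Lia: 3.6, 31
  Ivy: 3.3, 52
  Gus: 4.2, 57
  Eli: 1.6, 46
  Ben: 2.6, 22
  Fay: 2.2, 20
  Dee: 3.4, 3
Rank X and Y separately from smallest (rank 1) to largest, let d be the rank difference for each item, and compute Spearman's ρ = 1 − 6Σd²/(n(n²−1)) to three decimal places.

Ranks of variable 1: 6, 4, 7, 1, 3, 2, 5
Ranks of variable 2: 4, 6, 7, 5, 3, 2, 1
d = r₁ − r₂: 2, -2, 0, -4, 0, 0, 4
d²: 4, 4, 0, 16, 0, 0, 16; Σd² = 40
ρ = 1 − 6·40/(7·48) = 1 − 240/336 = 0.286

0.286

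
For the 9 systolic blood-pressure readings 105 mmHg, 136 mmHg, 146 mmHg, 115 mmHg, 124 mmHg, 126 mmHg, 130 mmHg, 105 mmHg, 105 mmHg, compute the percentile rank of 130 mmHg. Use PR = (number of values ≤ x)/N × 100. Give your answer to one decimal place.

77.8

N = 9.
Strictly below 130: 6. Equal to 130: 1.
PR = 7/9 × 100 = 77.8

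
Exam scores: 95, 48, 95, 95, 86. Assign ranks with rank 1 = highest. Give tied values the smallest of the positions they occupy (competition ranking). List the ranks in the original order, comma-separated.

1, 5, 1, 1, 4

Sorted (descending): 95, 95, 95, 86, 48
The 3 values of 95 occupy positions 1–3 → each gets rank 1.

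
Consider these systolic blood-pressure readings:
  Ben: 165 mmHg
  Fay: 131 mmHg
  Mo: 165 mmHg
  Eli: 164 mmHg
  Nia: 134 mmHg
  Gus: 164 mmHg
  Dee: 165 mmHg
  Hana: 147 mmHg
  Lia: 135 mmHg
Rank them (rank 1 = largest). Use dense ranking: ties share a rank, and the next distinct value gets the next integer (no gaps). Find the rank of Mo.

Sorted (descending): 165, 165, 165, 164, 164, 147, 135, 134, 131
The 3 values of 165 share dense rank 1.
The 2 values of 164 share dense rank 2.
Remaining distinct values take the next consecutive integers.
Mo has value 165 mmHg → rank 1.

1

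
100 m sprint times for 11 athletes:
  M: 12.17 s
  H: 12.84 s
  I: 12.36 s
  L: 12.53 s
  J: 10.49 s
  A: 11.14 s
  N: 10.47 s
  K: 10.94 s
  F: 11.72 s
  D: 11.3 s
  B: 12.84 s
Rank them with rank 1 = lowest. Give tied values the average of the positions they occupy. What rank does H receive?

Sorted (ascending): 10.47, 10.49, 10.94, 11.14, 11.3, 11.72, 12.17, 12.36, 12.53, 12.84, 12.84
The 2 values of 12.84 occupy positions 10–11 → average rank (10+11)/2 = 10.5.
H has value 12.84 s → rank 10.5.

10.5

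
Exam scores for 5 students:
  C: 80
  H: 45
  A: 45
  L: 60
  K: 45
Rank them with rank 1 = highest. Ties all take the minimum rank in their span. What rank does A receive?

3

Sorted (descending): 80, 60, 45, 45, 45
The 3 values of 45 occupy positions 3–5 → each gets rank 3.
A has value 45 → rank 3.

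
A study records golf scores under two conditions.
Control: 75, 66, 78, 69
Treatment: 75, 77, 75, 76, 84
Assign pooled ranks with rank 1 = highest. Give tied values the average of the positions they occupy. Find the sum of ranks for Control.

25

Sorted (descending): 84, 78, 77, 76, 75, 75, 75, 69, 66
The 3 values of 75 occupy positions 5–7 → average rank 6.
Control values → pooled ranks: 75→6, 66→9, 78→2, 69→8
Rank sum = 6 + 9 + 2 + 8 = 25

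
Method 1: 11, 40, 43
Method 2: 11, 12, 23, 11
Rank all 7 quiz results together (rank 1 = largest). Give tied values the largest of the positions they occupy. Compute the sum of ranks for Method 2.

Sorted (descending): 43, 40, 23, 12, 11, 11, 11
The 3 values of 11 occupy positions 5–7 → each gets rank 7.
Method 2 values → pooled ranks: 11→7, 12→4, 23→3, 11→7
Rank sum = 7 + 4 + 3 + 7 = 21

21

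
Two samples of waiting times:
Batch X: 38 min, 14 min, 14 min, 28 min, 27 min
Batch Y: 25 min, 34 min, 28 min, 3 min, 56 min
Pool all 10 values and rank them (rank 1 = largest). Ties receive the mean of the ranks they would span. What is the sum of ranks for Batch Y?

Sorted (descending): 56, 38, 34, 28, 28, 27, 25, 14, 14, 3
The 2 values of 28 occupy positions 4–5 → average rank (4+5)/2 = 4.5.
The 2 values of 14 occupy positions 8–9 → average rank (8+9)/2 = 8.5.
Batch Y values → pooled ranks: 25→7, 34→3, 28→4.5, 3→10, 56→1
Rank sum = 7 + 3 + 4.5 + 10 + 1 = 25.5

25.5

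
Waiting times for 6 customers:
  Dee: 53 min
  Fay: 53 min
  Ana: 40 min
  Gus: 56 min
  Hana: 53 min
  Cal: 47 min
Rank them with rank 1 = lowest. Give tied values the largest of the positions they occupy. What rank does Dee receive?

Sorted (ascending): 40, 47, 53, 53, 53, 56
The 3 values of 53 occupy positions 3–5 → each gets rank 5.
Dee has value 53 min → rank 5.

5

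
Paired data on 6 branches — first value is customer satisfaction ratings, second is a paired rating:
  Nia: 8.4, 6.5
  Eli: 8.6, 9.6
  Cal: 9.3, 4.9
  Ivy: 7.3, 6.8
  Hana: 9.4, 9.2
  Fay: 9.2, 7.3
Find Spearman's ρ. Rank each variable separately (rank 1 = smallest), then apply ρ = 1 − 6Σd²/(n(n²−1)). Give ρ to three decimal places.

0.143

Ranks of variable 1: 2, 3, 5, 1, 6, 4
Ranks of variable 2: 2, 6, 1, 3, 5, 4
d = r₁ − r₂: 0, -3, 4, -2, 1, 0
d²: 0, 9, 16, 4, 1, 0; Σd² = 30
ρ = 1 − 6·30/(6·35) = 1 − 180/210 = 0.143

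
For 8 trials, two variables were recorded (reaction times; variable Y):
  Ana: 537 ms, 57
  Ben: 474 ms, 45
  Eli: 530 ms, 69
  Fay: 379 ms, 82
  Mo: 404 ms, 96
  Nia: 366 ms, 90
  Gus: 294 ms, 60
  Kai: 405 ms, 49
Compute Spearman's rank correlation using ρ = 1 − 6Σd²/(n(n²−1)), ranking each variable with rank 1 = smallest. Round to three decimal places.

Ranks of variable 1: 8, 6, 7, 3, 4, 2, 1, 5
Ranks of variable 2: 3, 1, 5, 6, 8, 7, 4, 2
d = r₁ − r₂: 5, 5, 2, -3, -4, -5, -3, 3
d²: 25, 25, 4, 9, 16, 25, 9, 9; Σd² = 122
ρ = 1 − 6·122/(8·63) = 1 − 732/504 = -0.452

-0.452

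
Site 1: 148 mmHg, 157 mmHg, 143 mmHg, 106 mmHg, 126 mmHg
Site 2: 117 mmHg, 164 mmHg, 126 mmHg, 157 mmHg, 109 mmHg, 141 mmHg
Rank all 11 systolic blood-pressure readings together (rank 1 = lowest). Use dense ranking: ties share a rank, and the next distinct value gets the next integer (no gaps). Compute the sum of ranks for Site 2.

31

Sorted (ascending): 106, 109, 117, 126, 126, 141, 143, 148, 157, 157, 164
The 2 values of 126 share dense rank 4.
The 2 values of 157 share dense rank 8.
Remaining distinct values take the next consecutive integers.
Site 2 values → pooled ranks: 117→3, 164→9, 126→4, 157→8, 109→2, 141→5
Rank sum = 3 + 9 + 4 + 8 + 2 + 5 = 31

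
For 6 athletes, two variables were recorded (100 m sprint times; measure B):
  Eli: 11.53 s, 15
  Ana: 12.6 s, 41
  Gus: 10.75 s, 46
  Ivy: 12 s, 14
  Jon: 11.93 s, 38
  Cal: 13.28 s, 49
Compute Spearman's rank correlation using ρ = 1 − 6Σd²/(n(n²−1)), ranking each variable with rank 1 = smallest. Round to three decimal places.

Ranks of variable 1: 2, 5, 1, 4, 3, 6
Ranks of variable 2: 2, 4, 5, 1, 3, 6
d = r₁ − r₂: 0, 1, -4, 3, 0, 0
d²: 0, 1, 16, 9, 0, 0; Σd² = 26
ρ = 1 − 6·26/(6·35) = 1 − 156/210 = 0.257

0.257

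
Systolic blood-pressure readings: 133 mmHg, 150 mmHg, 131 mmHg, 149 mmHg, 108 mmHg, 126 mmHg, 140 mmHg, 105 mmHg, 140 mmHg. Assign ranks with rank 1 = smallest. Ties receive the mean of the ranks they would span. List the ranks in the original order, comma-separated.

5, 9, 4, 8, 2, 3, 6.5, 1, 6.5

Sorted (ascending): 105, 108, 126, 131, 133, 140, 140, 149, 150
The 2 values of 140 occupy positions 6–7 → average rank (6+7)/2 = 6.5.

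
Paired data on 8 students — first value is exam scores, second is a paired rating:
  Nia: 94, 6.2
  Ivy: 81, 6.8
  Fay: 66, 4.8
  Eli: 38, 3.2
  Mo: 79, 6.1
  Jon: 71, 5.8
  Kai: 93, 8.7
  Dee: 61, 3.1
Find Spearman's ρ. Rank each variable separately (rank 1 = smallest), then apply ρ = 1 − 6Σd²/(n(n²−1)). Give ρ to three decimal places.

Ranks of variable 1: 8, 6, 3, 1, 5, 4, 7, 2
Ranks of variable 2: 6, 7, 3, 2, 5, 4, 8, 1
d = r₁ − r₂: 2, -1, 0, -1, 0, 0, -1, 1
d²: 4, 1, 0, 1, 0, 0, 1, 1; Σd² = 8
ρ = 1 − 6·8/(8·63) = 1 − 48/504 = 0.905

0.905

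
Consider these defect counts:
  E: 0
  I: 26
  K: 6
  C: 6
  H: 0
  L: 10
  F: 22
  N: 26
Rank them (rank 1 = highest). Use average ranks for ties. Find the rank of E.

7.5

Sorted (descending): 26, 26, 22, 10, 6, 6, 0, 0
The 2 values of 26 occupy positions 1–2 → average rank (1+2)/2 = 1.5.
The 2 values of 6 occupy positions 5–6 → average rank (5+6)/2 = 5.5.
The 2 values of 0 occupy positions 7–8 → average rank (7+8)/2 = 7.5.
E has value 0 → rank 7.5.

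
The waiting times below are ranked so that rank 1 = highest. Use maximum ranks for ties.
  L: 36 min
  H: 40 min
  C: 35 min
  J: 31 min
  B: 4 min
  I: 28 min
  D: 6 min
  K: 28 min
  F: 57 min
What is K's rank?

Sorted (descending): 57, 40, 36, 35, 31, 28, 28, 6, 4
The 2 values of 28 occupy positions 6–7 → each gets rank 7.
K has value 28 min → rank 7.

7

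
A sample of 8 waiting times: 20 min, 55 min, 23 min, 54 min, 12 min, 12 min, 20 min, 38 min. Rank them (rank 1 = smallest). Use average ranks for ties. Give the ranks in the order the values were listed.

3.5, 8, 5, 7, 1.5, 1.5, 3.5, 6

Sorted (ascending): 12, 12, 20, 20, 23, 38, 54, 55
The 2 values of 12 occupy positions 1–2 → average rank (1+2)/2 = 1.5.
The 2 values of 20 occupy positions 3–4 → average rank (3+4)/2 = 3.5.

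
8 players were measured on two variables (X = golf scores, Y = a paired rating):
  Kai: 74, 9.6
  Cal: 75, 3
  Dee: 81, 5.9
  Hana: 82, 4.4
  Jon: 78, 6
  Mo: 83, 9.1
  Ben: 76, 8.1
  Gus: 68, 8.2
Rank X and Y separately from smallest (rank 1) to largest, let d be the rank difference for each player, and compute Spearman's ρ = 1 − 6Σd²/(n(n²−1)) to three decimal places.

-0.214

Ranks of variable 1: 2, 3, 6, 7, 5, 8, 4, 1
Ranks of variable 2: 8, 1, 3, 2, 4, 7, 5, 6
d = r₁ − r₂: -6, 2, 3, 5, 1, 1, -1, -5
d²: 36, 4, 9, 25, 1, 1, 1, 25; Σd² = 102
ρ = 1 − 6·102/(8·63) = 1 − 612/504 = -0.214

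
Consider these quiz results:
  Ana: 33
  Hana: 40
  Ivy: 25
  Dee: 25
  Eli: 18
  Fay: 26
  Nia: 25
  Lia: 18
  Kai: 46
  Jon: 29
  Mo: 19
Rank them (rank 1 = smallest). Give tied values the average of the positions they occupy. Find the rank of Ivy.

Sorted (ascending): 18, 18, 19, 25, 25, 25, 26, 29, 33, 40, 46
The 2 values of 18 occupy positions 1–2 → average rank (1+2)/2 = 1.5.
The 3 values of 25 occupy positions 4–6 → average rank 5.
Ivy has value 25 → rank 5.

5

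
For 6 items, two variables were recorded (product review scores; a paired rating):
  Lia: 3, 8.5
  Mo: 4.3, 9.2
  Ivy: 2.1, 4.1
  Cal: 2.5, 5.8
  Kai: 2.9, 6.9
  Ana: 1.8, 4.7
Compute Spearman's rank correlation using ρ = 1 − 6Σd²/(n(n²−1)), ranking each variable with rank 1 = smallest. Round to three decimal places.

0.943

Ranks of variable 1: 5, 6, 2, 3, 4, 1
Ranks of variable 2: 5, 6, 1, 3, 4, 2
d = r₁ − r₂: 0, 0, 1, 0, 0, -1
d²: 0, 0, 1, 0, 0, 1; Σd² = 2
ρ = 1 − 6·2/(6·35) = 1 − 12/210 = 0.943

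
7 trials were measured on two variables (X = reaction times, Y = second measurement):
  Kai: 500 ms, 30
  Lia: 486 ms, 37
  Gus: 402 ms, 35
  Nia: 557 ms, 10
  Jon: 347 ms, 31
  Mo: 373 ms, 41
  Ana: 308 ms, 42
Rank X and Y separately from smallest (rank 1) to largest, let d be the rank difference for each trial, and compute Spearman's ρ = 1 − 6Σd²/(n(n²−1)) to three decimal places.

Ranks of variable 1: 6, 5, 4, 7, 2, 3, 1
Ranks of variable 2: 2, 5, 4, 1, 3, 6, 7
d = r₁ − r₂: 4, 0, 0, 6, -1, -3, -6
d²: 16, 0, 0, 36, 1, 9, 36; Σd² = 98
ρ = 1 − 6·98/(7·48) = 1 − 588/336 = -0.750

-0.750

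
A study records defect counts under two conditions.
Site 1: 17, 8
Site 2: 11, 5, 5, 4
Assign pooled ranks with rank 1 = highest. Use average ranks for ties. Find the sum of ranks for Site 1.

Sorted (descending): 17, 11, 8, 5, 5, 4
The 2 values of 5 occupy positions 4–5 → average rank (4+5)/2 = 4.5.
Site 1 values → pooled ranks: 17→1, 8→3
Rank sum = 1 + 3 = 4

4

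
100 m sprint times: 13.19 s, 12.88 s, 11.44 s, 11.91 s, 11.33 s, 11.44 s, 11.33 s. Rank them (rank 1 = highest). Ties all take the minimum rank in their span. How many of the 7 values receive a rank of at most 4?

Sorted (descending): 13.19, 12.88, 11.91, 11.44, 11.44, 11.33, 11.33
The 2 values of 11.44 occupy positions 4–5 → each gets rank 4.
The 2 values of 11.33 occupy positions 6–7 → each gets rank 6.
Ranks ≤ 4: {1, 2, 3, 4, 4} → 5 values.

5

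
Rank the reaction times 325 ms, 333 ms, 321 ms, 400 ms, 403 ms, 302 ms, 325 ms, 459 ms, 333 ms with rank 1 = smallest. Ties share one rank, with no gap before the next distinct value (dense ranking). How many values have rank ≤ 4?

6

Sorted (ascending): 302, 321, 325, 325, 333, 333, 400, 403, 459
The 2 values of 325 share dense rank 3.
The 2 values of 333 share dense rank 4.
Remaining distinct values take the next consecutive integers.
Ranks ≤ 4: {1, 2, 3, 3, 4, 4} → 6 values.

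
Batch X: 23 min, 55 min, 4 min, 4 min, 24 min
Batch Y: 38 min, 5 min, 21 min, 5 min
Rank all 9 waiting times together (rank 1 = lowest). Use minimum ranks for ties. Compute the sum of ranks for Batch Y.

Sorted (ascending): 4, 4, 5, 5, 21, 23, 24, 38, 55
The 2 values of 4 occupy positions 1–2 → each gets rank 1.
The 2 values of 5 occupy positions 3–4 → each gets rank 3.
Batch Y values → pooled ranks: 38→8, 5→3, 21→5, 5→3
Rank sum = 8 + 3 + 5 + 3 = 19

19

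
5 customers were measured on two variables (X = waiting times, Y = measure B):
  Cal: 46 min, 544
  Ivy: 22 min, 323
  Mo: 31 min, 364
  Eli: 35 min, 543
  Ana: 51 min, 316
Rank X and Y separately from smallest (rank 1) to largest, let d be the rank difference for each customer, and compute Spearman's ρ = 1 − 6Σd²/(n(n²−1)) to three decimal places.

Ranks of variable 1: 4, 1, 2, 3, 5
Ranks of variable 2: 5, 2, 3, 4, 1
d = r₁ − r₂: -1, -1, -1, -1, 4
d²: 1, 1, 1, 1, 16; Σd² = 20
ρ = 1 − 6·20/(5·24) = 1 − 120/120 = 0.000

0.000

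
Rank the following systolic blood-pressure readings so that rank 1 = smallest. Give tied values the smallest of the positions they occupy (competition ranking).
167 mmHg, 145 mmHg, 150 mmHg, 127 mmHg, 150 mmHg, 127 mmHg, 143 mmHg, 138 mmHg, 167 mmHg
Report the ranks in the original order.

8, 5, 6, 1, 6, 1, 4, 3, 8

Sorted (ascending): 127, 127, 138, 143, 145, 150, 150, 167, 167
The 2 values of 127 occupy positions 1–2 → each gets rank 1.
The 2 values of 150 occupy positions 6–7 → each gets rank 6.
The 2 values of 167 occupy positions 8–9 → each gets rank 8.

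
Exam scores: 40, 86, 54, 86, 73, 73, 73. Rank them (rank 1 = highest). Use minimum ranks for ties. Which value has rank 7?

40

Sorted (descending): 86, 86, 73, 73, 73, 54, 40
The 2 values of 86 occupy positions 1–2 → each gets rank 1.
The 3 values of 73 occupy positions 3–5 → each gets rank 3.
Rank 7 → value 40.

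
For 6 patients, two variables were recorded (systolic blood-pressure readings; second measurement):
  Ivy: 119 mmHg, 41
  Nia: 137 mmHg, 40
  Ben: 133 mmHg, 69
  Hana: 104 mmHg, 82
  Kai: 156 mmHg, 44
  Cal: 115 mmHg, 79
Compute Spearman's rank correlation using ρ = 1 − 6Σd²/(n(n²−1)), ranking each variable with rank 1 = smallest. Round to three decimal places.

Ranks of variable 1: 3, 5, 4, 1, 6, 2
Ranks of variable 2: 2, 1, 4, 6, 3, 5
d = r₁ − r₂: 1, 4, 0, -5, 3, -3
d²: 1, 16, 0, 25, 9, 9; Σd² = 60
ρ = 1 − 6·60/(6·35) = 1 − 360/210 = -0.714

-0.714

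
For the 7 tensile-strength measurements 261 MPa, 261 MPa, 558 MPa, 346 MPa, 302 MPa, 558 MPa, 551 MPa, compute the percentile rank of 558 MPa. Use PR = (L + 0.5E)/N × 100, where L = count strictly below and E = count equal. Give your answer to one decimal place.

85.7

N = 7.
Strictly below 558: 5. Equal to 558: 2.
PR = (5 + 0.5·2)/7 × 100 = 85.7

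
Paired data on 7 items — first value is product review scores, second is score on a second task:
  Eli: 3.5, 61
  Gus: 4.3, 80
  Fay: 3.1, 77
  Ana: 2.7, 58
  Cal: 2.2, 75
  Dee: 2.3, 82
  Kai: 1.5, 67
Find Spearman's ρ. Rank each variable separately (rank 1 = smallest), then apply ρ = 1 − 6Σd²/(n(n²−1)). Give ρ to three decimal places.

Ranks of variable 1: 6, 7, 5, 4, 2, 3, 1
Ranks of variable 2: 2, 6, 5, 1, 4, 7, 3
d = r₁ − r₂: 4, 1, 0, 3, -2, -4, -2
d²: 16, 1, 0, 9, 4, 16, 4; Σd² = 50
ρ = 1 − 6·50/(7·48) = 1 − 300/336 = 0.107

0.107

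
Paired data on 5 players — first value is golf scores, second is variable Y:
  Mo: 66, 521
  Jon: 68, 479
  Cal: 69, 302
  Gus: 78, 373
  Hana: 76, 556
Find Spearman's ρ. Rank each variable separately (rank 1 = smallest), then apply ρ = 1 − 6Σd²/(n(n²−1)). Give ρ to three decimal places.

-0.200

Ranks of variable 1: 1, 2, 3, 5, 4
Ranks of variable 2: 4, 3, 1, 2, 5
d = r₁ − r₂: -3, -1, 2, 3, -1
d²: 9, 1, 4, 9, 1; Σd² = 24
ρ = 1 − 6·24/(5·24) = 1 − 144/120 = -0.200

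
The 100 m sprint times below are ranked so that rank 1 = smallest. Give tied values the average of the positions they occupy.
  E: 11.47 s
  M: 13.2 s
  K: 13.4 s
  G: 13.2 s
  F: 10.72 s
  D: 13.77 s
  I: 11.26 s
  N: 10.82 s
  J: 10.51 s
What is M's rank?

Sorted (ascending): 10.51, 10.72, 10.82, 11.26, 11.47, 13.2, 13.2, 13.4, 13.77
The 2 values of 13.2 occupy positions 6–7 → average rank (6+7)/2 = 6.5.
M has value 13.2 s → rank 6.5.

6.5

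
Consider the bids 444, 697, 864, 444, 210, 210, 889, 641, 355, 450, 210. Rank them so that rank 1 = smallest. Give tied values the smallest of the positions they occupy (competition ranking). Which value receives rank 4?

Sorted (ascending): 210, 210, 210, 355, 444, 444, 450, 641, 697, 864, 889
The 3 values of 210 occupy positions 1–3 → each gets rank 1.
The 2 values of 444 occupy positions 5–6 → each gets rank 5.
Rank 4 → value 355.

355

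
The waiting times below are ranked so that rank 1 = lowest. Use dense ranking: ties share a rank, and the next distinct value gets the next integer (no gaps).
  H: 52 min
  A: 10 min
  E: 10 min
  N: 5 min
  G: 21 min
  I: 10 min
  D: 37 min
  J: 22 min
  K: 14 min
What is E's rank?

2

Sorted (ascending): 5, 10, 10, 10, 14, 21, 22, 37, 52
The 3 values of 10 share dense rank 2.
Remaining distinct values take the next consecutive integers.
E has value 10 min → rank 2.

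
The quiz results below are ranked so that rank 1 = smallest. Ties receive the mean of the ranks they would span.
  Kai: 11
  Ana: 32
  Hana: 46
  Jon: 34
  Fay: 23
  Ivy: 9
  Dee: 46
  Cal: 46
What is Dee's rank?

7

Sorted (ascending): 9, 11, 23, 32, 34, 46, 46, 46
The 3 values of 46 occupy positions 6–8 → average rank 7.
Dee has value 46 → rank 7.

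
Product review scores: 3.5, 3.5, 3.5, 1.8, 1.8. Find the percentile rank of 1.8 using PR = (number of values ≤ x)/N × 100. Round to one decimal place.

N = 5.
Strictly below 1.8: 0. Equal to 1.8: 2.
PR = 2/5 × 100 = 40.0

40.0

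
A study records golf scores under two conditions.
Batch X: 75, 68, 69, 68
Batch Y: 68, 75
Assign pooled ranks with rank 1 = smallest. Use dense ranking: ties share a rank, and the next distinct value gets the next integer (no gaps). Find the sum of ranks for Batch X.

7

Sorted (ascending): 68, 68, 68, 69, 75, 75
The 3 values of 68 share dense rank 1.
The 2 values of 75 share dense rank 3.
Remaining distinct values take the next consecutive integers.
Batch X values → pooled ranks: 75→3, 68→1, 69→2, 68→1
Rank sum = 3 + 1 + 2 + 1 = 7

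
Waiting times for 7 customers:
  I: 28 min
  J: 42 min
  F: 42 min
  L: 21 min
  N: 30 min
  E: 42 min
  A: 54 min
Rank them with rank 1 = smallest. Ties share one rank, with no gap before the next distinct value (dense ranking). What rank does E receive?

4

Sorted (ascending): 21, 28, 30, 42, 42, 42, 54
The 3 values of 42 share dense rank 4.
Remaining distinct values take the next consecutive integers.
E has value 42 min → rank 4.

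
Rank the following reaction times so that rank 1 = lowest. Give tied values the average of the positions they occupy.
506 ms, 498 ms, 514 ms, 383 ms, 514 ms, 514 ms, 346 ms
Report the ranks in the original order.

4, 3, 6, 2, 6, 6, 1

Sorted (ascending): 346, 383, 498, 506, 514, 514, 514
The 3 values of 514 occupy positions 5–7 → average rank 6.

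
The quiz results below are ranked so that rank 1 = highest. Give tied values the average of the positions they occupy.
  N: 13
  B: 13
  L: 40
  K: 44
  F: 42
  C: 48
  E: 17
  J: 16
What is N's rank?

Sorted (descending): 48, 44, 42, 40, 17, 16, 13, 13
The 2 values of 13 occupy positions 7–8 → average rank (7+8)/2 = 7.5.
N has value 13 → rank 7.5.

7.5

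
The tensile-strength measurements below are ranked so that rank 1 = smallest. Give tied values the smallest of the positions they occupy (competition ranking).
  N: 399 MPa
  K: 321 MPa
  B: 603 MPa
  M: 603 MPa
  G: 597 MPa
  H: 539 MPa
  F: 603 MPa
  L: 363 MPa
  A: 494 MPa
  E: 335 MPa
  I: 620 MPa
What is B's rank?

8

Sorted (ascending): 321, 335, 363, 399, 494, 539, 597, 603, 603, 603, 620
The 3 values of 603 occupy positions 8–10 → each gets rank 8.
B has value 603 MPa → rank 8.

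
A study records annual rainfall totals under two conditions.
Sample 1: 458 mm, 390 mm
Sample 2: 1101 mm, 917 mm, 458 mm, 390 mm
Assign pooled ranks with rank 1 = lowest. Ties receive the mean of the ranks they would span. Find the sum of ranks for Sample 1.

Sorted (ascending): 390, 390, 458, 458, 917, 1101
The 2 values of 390 occupy positions 1–2 → average rank (1+2)/2 = 1.5.
The 2 values of 458 occupy positions 3–4 → average rank (3+4)/2 = 3.5.
Sample 1 values → pooled ranks: 458→3.5, 390→1.5
Rank sum = 3.5 + 1.5 = 5

5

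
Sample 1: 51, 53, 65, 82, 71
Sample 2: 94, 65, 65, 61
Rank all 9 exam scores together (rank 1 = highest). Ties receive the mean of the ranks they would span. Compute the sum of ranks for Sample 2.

18

Sorted (descending): 94, 82, 71, 65, 65, 65, 61, 53, 51
The 3 values of 65 occupy positions 4–6 → average rank 5.
Sample 2 values → pooled ranks: 94→1, 65→5, 65→5, 61→7
Rank sum = 1 + 5 + 5 + 7 = 18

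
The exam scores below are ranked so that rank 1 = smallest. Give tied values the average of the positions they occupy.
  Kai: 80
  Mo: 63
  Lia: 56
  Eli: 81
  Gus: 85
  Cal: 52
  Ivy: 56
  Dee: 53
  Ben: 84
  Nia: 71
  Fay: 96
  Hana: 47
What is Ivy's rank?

4.5

Sorted (ascending): 47, 52, 53, 56, 56, 63, 71, 80, 81, 84, 85, 96
The 2 values of 56 occupy positions 4–5 → average rank (4+5)/2 = 4.5.
Ivy has value 56 → rank 4.5.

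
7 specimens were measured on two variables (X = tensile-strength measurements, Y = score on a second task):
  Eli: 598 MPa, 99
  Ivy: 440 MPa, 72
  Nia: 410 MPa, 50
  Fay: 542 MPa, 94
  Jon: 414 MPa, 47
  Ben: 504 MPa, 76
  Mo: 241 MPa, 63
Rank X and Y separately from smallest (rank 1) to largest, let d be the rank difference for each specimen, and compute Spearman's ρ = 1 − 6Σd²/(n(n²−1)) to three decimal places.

Ranks of variable 1: 7, 4, 2, 6, 3, 5, 1
Ranks of variable 2: 7, 4, 2, 6, 1, 5, 3
d = r₁ − r₂: 0, 0, 0, 0, 2, 0, -2
d²: 0, 0, 0, 0, 4, 0, 4; Σd² = 8
ρ = 1 − 6·8/(7·48) = 1 − 48/336 = 0.857

0.857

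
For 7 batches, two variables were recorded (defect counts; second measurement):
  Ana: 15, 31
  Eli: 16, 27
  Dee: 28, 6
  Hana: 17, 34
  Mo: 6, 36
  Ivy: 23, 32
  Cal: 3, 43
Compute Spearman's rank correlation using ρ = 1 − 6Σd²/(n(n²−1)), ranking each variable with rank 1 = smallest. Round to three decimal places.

-0.714

Ranks of variable 1: 3, 4, 7, 5, 2, 6, 1
Ranks of variable 2: 3, 2, 1, 5, 6, 4, 7
d = r₁ − r₂: 0, 2, 6, 0, -4, 2, -6
d²: 0, 4, 36, 0, 16, 4, 36; Σd² = 96
ρ = 1 − 6·96/(7·48) = 1 − 576/336 = -0.714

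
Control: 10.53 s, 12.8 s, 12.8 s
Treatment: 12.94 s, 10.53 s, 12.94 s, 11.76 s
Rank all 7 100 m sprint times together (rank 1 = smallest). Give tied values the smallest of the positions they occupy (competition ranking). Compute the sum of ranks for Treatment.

16

Sorted (ascending): 10.53, 10.53, 11.76, 12.8, 12.8, 12.94, 12.94
The 2 values of 10.53 occupy positions 1–2 → each gets rank 1.
The 2 values of 12.8 occupy positions 4–5 → each gets rank 4.
The 2 values of 12.94 occupy positions 6–7 → each gets rank 6.
Treatment values → pooled ranks: 12.94→6, 10.53→1, 12.94→6, 11.76→3
Rank sum = 6 + 1 + 6 + 3 = 16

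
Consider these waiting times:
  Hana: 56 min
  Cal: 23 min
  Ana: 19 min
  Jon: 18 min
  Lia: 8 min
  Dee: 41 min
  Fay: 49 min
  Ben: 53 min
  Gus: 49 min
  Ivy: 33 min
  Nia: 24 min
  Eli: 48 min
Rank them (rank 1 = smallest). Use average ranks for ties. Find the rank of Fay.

9.5

Sorted (ascending): 8, 18, 19, 23, 24, 33, 41, 48, 49, 49, 53, 56
The 2 values of 49 occupy positions 9–10 → average rank (9+10)/2 = 9.5.
Fay has value 49 min → rank 9.5.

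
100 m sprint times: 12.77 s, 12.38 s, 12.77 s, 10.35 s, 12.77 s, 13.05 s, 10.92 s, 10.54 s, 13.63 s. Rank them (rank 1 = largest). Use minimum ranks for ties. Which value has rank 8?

Sorted (descending): 13.63, 13.05, 12.77, 12.77, 12.77, 12.38, 10.92, 10.54, 10.35
The 3 values of 12.77 occupy positions 3–5 → each gets rank 3.
Rank 8 → value 10.54.

10.54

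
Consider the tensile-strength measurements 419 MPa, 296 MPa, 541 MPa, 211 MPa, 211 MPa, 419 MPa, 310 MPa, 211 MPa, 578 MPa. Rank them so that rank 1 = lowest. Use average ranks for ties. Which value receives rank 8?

541

Sorted (ascending): 211, 211, 211, 296, 310, 419, 419, 541, 578
The 3 values of 211 occupy positions 1–3 → average rank 2.
The 2 values of 419 occupy positions 6–7 → average rank (6+7)/2 = 6.5.
Rank 8 → value 541.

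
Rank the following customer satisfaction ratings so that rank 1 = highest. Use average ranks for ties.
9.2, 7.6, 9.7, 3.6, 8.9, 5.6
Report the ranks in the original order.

Sorted (descending): 9.7, 9.2, 8.9, 7.6, 5.6, 3.6
No ties — each value takes its position as its rank.

2, 4, 1, 6, 3, 5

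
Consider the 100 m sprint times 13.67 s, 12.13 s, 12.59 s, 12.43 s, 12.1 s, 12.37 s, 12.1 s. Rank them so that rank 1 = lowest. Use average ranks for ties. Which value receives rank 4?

Sorted (ascending): 12.1, 12.1, 12.13, 12.37, 12.43, 12.59, 13.67
The 2 values of 12.1 occupy positions 1–2 → average rank (1+2)/2 = 1.5.
Rank 4 → value 12.37.

12.37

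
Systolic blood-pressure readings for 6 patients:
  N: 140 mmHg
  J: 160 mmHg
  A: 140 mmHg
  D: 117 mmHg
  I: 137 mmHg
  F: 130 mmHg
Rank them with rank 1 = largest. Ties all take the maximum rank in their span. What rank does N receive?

Sorted (descending): 160, 140, 140, 137, 130, 117
The 2 values of 140 occupy positions 2–3 → each gets rank 3.
N has value 140 mmHg → rank 3.

3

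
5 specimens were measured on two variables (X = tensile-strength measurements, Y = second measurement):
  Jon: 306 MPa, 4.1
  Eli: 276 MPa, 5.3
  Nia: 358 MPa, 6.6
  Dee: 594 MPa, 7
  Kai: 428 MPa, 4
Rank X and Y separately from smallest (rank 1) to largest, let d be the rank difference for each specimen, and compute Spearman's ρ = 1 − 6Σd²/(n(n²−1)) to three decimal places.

Ranks of variable 1: 2, 1, 3, 5, 4
Ranks of variable 2: 2, 3, 4, 5, 1
d = r₁ − r₂: 0, -2, -1, 0, 3
d²: 0, 4, 1, 0, 9; Σd² = 14
ρ = 1 − 6·14/(5·24) = 1 − 84/120 = 0.300

0.300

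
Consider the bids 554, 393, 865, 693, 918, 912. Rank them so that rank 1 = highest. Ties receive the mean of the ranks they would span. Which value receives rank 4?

Sorted (descending): 918, 912, 865, 693, 554, 393
No ties — each value takes its position as its rank.
Rank 4 → value 693.

693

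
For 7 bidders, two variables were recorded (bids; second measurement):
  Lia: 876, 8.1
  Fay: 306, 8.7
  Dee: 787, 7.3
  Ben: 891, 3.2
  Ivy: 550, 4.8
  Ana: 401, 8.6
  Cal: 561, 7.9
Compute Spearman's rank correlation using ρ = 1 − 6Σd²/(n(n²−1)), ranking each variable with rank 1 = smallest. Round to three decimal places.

Ranks of variable 1: 6, 1, 5, 7, 3, 2, 4
Ranks of variable 2: 5, 7, 3, 1, 2, 6, 4
d = r₁ − r₂: 1, -6, 2, 6, 1, -4, 0
d²: 1, 36, 4, 36, 1, 16, 0; Σd² = 94
ρ = 1 − 6·94/(7·48) = 1 − 564/336 = -0.679

-0.679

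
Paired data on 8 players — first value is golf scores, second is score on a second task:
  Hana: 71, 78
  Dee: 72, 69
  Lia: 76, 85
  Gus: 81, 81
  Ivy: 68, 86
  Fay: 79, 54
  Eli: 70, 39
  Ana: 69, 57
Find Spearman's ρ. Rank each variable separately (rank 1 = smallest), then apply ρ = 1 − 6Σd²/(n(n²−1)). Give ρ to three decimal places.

Ranks of variable 1: 4, 5, 6, 8, 1, 7, 3, 2
Ranks of variable 2: 5, 4, 7, 6, 8, 2, 1, 3
d = r₁ − r₂: -1, 1, -1, 2, -7, 5, 2, -1
d²: 1, 1, 1, 4, 49, 25, 4, 1; Σd² = 86
ρ = 1 − 6·86/(8·63) = 1 − 516/504 = -0.024

-0.024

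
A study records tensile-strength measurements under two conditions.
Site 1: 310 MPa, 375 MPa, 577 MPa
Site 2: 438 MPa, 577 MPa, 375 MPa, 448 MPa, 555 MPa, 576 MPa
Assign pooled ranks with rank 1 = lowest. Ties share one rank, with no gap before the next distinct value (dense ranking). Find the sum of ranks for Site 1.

10

Sorted (ascending): 310, 375, 375, 438, 448, 555, 576, 577, 577
The 2 values of 375 share dense rank 2.
The 2 values of 577 share dense rank 7.
Remaining distinct values take the next consecutive integers.
Site 1 values → pooled ranks: 310→1, 375→2, 577→7
Rank sum = 1 + 2 + 7 = 10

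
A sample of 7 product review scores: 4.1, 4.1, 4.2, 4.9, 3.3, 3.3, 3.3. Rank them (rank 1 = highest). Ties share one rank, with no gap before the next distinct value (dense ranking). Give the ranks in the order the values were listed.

Sorted (descending): 4.9, 4.2, 4.1, 4.1, 3.3, 3.3, 3.3
The 2 values of 4.1 share dense rank 3.
The 3 values of 3.3 share dense rank 4.
Remaining distinct values take the next consecutive integers.

3, 3, 2, 1, 4, 4, 4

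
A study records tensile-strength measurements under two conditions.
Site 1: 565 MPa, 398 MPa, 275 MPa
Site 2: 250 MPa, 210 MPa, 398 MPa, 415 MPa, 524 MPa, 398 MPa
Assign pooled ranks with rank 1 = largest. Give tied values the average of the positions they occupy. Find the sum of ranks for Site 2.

Sorted (descending): 565, 524, 415, 398, 398, 398, 275, 250, 210
The 3 values of 398 occupy positions 4–6 → average rank 5.
Site 2 values → pooled ranks: 250→8, 210→9, 398→5, 415→3, 524→2, 398→5
Rank sum = 8 + 9 + 5 + 3 + 2 + 5 = 32

32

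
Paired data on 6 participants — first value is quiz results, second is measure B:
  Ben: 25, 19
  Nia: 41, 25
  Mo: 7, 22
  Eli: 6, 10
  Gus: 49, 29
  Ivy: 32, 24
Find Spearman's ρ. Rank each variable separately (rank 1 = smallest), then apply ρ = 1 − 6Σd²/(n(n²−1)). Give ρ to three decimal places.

Ranks of variable 1: 3, 5, 2, 1, 6, 4
Ranks of variable 2: 2, 5, 3, 1, 6, 4
d = r₁ − r₂: 1, 0, -1, 0, 0, 0
d²: 1, 0, 1, 0, 0, 0; Σd² = 2
ρ = 1 − 6·2/(6·35) = 1 − 12/210 = 0.943

0.943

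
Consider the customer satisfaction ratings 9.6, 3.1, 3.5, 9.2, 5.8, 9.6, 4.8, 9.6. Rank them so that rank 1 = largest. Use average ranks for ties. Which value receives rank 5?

Sorted (descending): 9.6, 9.6, 9.6, 9.2, 5.8, 4.8, 3.5, 3.1
The 3 values of 9.6 occupy positions 1–3 → average rank 2.
Rank 5 → value 5.8.

5.8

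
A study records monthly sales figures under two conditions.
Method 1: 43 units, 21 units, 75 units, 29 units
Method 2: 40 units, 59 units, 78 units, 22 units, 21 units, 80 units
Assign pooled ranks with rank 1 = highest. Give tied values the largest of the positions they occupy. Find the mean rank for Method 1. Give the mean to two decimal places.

6.25

Sorted (descending): 80, 78, 75, 59, 43, 40, 29, 22, 21, 21
The 2 values of 21 occupy positions 9–10 → each gets rank 10.
Method 1 values → pooled ranks: 43→5, 21→10, 75→3, 29→7
Mean rank = (5 + 10 + 3 + 7) / 4 = 6.25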